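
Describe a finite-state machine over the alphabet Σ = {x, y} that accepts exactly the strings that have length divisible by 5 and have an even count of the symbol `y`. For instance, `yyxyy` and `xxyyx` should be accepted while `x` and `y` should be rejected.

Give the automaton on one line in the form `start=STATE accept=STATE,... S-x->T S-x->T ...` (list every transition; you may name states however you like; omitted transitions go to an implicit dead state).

start=q0 accept=q0 q0-x->q1 q0-y->q2 q1-x->q3 q1-y->q4 q2-x->q4 q2-y->q3 q3-x->q5 q3-y->q6 q4-x->q6 q4-y->q5 q5-x->q7 q5-y->q8 q6-x->q8 q6-y->q7 q7-x->q0 q7-y->q9 q8-x->q9 q8-y->q0 q9-x->q2 q9-y->q1

Handle the two conditions separately and then intersect. One (5 states) tracks the input length modulo 5; the other (2 states) tracks the count of `y`s modulo 2. Each combined state is a pair, one component from each; accept when both components accept.
10 states suffice.
        x   y  
>* q0   q1  q2 
   q1   q3  q4 
   q2   q4  q3 
   q3   q5  q6 
   q4   q6  q5 
   q5   q7  q8 
   q6   q8  q7 
   q7   q0  q9 
   q8   q9  q0 
   q9   q2  q1 
(> = start, * = accepting)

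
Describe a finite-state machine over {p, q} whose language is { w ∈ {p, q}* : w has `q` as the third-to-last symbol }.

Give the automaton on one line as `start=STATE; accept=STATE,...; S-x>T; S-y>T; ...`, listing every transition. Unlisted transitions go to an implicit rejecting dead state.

A DFA must remember the last 3 symbols (since which symbol is third-to-last isn't known until the input ends). Use one state per possible window of the last ≤3 symbols; accept from those whose window starts with `q`.
A 15-state machine:
          p    q  
>  s0     s1   s2 
   s1     s3   s4 
   s2     s5   s6 
   s3     s7   s8 
   s4     s9  s10 
   s5    s11  s12 
   s6    s13  s14 
   s7     s7   s8 
   s8     s9  s10 
   s9    s11  s12 
   s10   s13  s14 
 * s11    s7   s8 
 * s12    s9  s10 
 * s13   s11  s12 
 * s14   s13  s14 
(> = start, * = accepting)

start=s0; accept=s11,s12,s13,s14; s0-p>s1; s0-q>s2; s1-p>s3; s1-q>s4; s2-p>s5; s2-q>s6; s3-p>s7; s3-q>s8; s4-p>s9; s4-q>s10; s5-p>s11; s5-q>s12; s6-p>s13; s6-q>s14; s7-p>s7; s7-q>s8; s8-p>s9; s8-q>s10; s9-p>s11; s9-q>s12; s10-p>s13; s10-q>s14; s11-p>s7; s11-q>s8; s12-p>s9; s12-q>s10; s13-p>s11; s13-q>s12; s14-p>s13; s14-q>s14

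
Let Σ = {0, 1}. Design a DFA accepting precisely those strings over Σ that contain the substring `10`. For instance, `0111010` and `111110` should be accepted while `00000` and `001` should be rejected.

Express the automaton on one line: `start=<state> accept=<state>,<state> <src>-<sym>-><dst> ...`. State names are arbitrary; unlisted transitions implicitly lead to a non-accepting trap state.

start=S0 accept=S2 S0-0->S0 S0-1->S1 S1-0->S2 S1-1->S1 S2-0->S2 S2-1->S2

Track how much of `10` has been matched so far: state S0 is no progress, S2 is the absorbing accept state reached once `10` has occurred. Intermediate states record partial matches; on a mismatch, fall back to the longest reusable overlap.
A 3-state machine:
        0   1  
>  S0   S0  S1 
   S1   S2  S1 
 * S2   S2  S2 
(> = start, * = accepting)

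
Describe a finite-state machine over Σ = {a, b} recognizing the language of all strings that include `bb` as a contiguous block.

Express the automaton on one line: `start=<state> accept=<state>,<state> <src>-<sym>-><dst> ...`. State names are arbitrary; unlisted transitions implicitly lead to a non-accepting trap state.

Track how much of `bb` has been matched so far: state S0 is no progress, S2 is the absorbing accept state reached once `bb` has occurred. Intermediate states record partial matches; on a mismatch, fall back to the longest reusable overlap.
A 3-state machine:
        a   b  
>  S0   S0  S1 
   S1   S0  S2 
 * S2   S2  S2 
(> = start, * = accepting)

start=S0 accept=S2 S0-a->S0 S0-b->S1 S1-a->S0 S1-b->S2 S2-a->S2 S2-b->S2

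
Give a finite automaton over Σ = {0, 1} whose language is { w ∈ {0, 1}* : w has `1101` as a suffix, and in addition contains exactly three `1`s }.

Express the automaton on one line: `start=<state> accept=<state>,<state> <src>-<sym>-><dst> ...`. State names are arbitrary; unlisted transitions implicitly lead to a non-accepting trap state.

Run two small machines in parallel and take their product. The first has 5 states tracking how much of the suffix `1101` has currently been matched; the second has 5 states tracking the count of `1`s, saturating at 4. A product state is a pair (one from each), accepting exactly when both do.
With 17 states:
          0    1  
>  s0     s0   s1 
   s1     s2   s3 
   s2     s2   s4 
   s3     s5   s6 
   s4     s7   s6 
   s5     s7   s8 
   s6     s9  s10 
   s7     s7  s11 
 * s8    s12  s10 
   s9    s12  s13 
   s10   s14  s10 
   s11   s12  s10 
   s12   s12  s15 
   s13   s16  s10 
   s14   s16  s13 
   s15   s16  s10 
   s16   s16  s15 
(> = start, * = accepting)

start=s0 accept=s8 s0-0->s0 s0-1->s1 s1-0->s2 s1-1->s3 s2-0->s2 s2-1->s4 s3-0->s5 s3-1->s6 s4-0->s7 s4-1->s6 s5-0->s7 s5-1->s8 s6-0->s9 s6-1->s10 s7-0->s7 s7-1->s11 s8-0->s12 s8-1->s10 s9-0->s12 s9-1->s13 s10-0->s14 s10-1->s10 s11-0->s12 s11-1->s10 s12-0->s12 s12-1->s15 s13-0->s16 s13-1->s10 s14-0->s16 s14-1->s13 s15-0->s16 s15-1->s10 s16-0->s16 s16-1->s15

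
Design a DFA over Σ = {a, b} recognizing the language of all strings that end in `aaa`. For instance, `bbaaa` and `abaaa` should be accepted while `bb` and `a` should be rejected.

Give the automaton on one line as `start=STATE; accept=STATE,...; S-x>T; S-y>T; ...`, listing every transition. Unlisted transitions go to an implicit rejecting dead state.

start=S0; accept=S3; S0-a>S1; S0-b>S0; S1-a>S2; S1-b>S0; S2-a>S3; S2-b>S0; S3-a>S3; S3-b>S0

Let each state record the length of the longest suffix of the input read so far that is also a prefix of `aaa`. S1 means the last symbol is `a`; S2 means the last 2 symbols are `aa`; S3 means the last 3 symbols are `aaa`. Accept only at S3, where the string currently ends in `aaa`.
With 4 states:
        a   b  
>  S0   S1  S0 
   S1   S2  S0 
   S2   S3  S0 
 * S3   S3  S0 
(> = start, * = accepting)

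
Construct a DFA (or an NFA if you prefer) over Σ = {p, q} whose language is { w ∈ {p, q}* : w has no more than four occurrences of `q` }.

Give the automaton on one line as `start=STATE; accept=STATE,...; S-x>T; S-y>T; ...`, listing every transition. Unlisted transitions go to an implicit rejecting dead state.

start=A; accept=A,B,C,D,E; A-p>A; A-q>B; B-p>B; B-q>C; C-p>C; C-q>D; D-p>D; D-q>E; E-p>E; E-q>F; F-p>F; F-q>F

Count `q`s, saturating at 5: states A through E mean 0 through 4 `q`s seen; F means more than 4. Each `q` increments (capped at F); other symbols loop. Accept from {A, B, C, D, E}.
A 6-state machine:
       p  q 
>* A   A  B 
 * B   B  C 
 * C   C  D 
 * D   D  E 
 * E   E  F 
   F   F  F 
(> = start, * = accepting)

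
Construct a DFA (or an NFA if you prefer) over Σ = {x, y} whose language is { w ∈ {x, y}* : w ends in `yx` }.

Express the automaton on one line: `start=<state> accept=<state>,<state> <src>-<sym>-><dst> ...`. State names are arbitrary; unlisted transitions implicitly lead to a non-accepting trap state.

Remember how much of `yx` the current input suffix matches. State s0 means no match yet; s1 means the last symbol is `y`; s2 means the last 2 symbols are `yx`. Only s2 accepts. On a mismatch, fall back to the longest proper suffix that is still a prefix of `yx`.
        x   y  
>  s0   s0  s1 
   s1   s2  s1 
 * s2   s0  s1 
(> = start, * = accepting)

start=s0 accept=s2 s0-x->s0 s0-y->s1 s1-x->s2 s1-y->s1 s2-x->s0 s2-y->s1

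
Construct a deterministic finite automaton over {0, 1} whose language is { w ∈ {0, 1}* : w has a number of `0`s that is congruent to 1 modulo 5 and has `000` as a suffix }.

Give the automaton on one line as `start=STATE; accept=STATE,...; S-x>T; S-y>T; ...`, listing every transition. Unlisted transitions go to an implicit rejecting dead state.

Run two small machines in parallel and take their product. One (5 states) tracks the count of `0`s modulo 5; the other (4 states) tracks how much of the suffix `000` has currently been matched. Each combined state is a pair, one component from each; accept when both components accept.
20 states suffice.
          0    1  
>  q0     q1   q0 
   q1     q2   q3 
   q2     q4   q5 
   q3     q6   q3 
   q4     q7   q8 
   q5     q9   q5 
   q6    q10   q5 
   q7    q11  q12 
   q8    q13   q8 
   q9    q14   q8 
   q10    q7   q8 
   q11   q15   q0 
   q12   q16  q12 
   q13   q17  q12 
   q14   q11  q12 
 * q15   q18   q3 
   q16   q19   q0 
   q17   q15   q0 
   q18    q4   q5 
   q19   q18   q3 
(> = start, * = accepting)

start=q0; accept=q15; q0-0>q1; q0-1>q0; q1-0>q2; q1-1>q3; q2-0>q4; q2-1>q5; q3-0>q6; q3-1>q3; q4-0>q7; q4-1>q8; q5-0>q9; q5-1>q5; q6-0>q10; q6-1>q5; q7-0>q11; q7-1>q12; q8-0>q13; q8-1>q8; q9-0>q14; q9-1>q8; q10-0>q7; q10-1>q8; q11-0>q15; q11-1>q0; q12-0>q16; q12-1>q12; q13-0>q17; q13-1>q12; q14-0>q11; q14-1>q12; q15-0>q18; q15-1>q3; q16-0>q19; q16-1>q0; q17-0>q15; q17-1>q0; q18-0>q4; q18-1>q5; q19-0>q18; q19-1>q3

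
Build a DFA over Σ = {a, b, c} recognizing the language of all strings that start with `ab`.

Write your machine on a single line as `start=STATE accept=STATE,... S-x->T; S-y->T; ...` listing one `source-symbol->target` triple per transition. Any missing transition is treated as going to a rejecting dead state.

start=s0; accept=s2; s0-a->s1; s0-b->s3; s0-c->s3; s1-a->s3; s1-b->s2; s1-c->s3; s2-a->s2; s2-b->s2; s2-c->s2; s3-a->s3; s3-b->s3; s3-c->s3

Check the first 2 symbols one by one: s0 through s1 record how many have matched `ab` so far; any wrong symbol goes to the dead state s3. After all 2 match we enter the accepting sink s2.
4 states suffice.
        a   b   c  
>  s0   s1  s3  s3 
   s1   s3  s2  s3 
 * s2   s2  s2  s2 
   s3   s3  s3  s3 
(> = start, * = accepting)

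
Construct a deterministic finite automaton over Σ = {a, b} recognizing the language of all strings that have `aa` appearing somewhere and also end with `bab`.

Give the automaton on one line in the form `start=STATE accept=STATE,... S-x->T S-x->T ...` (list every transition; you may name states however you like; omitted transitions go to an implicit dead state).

Build one automaton per condition and run them in lockstep. One (3 states) tracks whether and how much of `aa` has been seen; the other (4 states) tracks how much of the suffix `bab` has currently been matched. Each combined state is a pair, one component from each; accept when both components accept.
9 states suffice.
        a   b  
>  q0   q1  q2 
   q1   q3  q2 
   q2   q4  q2 
   q3   q3  q5 
   q4   q3  q6 
   q5   q7  q5 
   q6   q4  q2 
   q7   q3  q8 
 * q8   q7  q5 
(> = start, * = accepting)

start=q0 accept=q8 q0-a->q1 q0-b->q2 q1-a->q3 q1-b->q2 q2-a->q4 q2-b->q2 q3-a->q3 q3-b->q5 q4-a->q3 q4-b->q6 q5-a->q7 q5-b->q5 q6-a->q4 q6-b->q2 q7-a->q3 q7-b->q8 q8-a->q7 q8-b->q5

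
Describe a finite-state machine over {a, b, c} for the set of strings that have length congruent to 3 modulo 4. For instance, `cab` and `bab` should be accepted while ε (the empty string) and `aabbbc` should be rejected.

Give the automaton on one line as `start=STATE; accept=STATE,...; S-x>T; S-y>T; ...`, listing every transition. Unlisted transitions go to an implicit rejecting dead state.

Only the length mod 4 matters, so use a 4-cycle: from any state, every input symbol moves to the next state, wrapping q3 back to q0. Mark q3 accepting.
With 4 states:
        a   b   c  
>  q0   q1  q1  q1 
   q1   q2  q2  q2 
   q2   q3  q3  q3 
 * q3   q0  q0  q0 
(> = start, * = accepting)

start=q0; accept=q3; q0-a>q1; q0-b>q1; q0-c>q1; q1-a>q2; q1-b>q2; q1-c>q2; q2-a>q3; q2-b>q3; q2-c>q3; q3-a>q0; q3-b>q0; q3-c>q0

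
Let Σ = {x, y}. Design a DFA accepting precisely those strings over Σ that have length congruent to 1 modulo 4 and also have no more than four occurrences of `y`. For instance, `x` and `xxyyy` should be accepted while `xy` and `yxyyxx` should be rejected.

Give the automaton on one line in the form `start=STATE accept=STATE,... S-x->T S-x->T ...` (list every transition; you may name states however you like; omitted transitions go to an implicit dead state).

start=S0 accept=S1,S2,S14,S15,S16 S0-x->S1 S0-y->S2 S1-x->S3 S1-y->S4 S2-x->S4 S2-y->S5 S3-x->S6 S3-y->S7 S4-x->S7 S4-y->S8 S5-x->S8 S5-y->S9 S6-x->S0 S6-y->S10 S7-x->S10 S7-y->S11 S8-x->S11 S8-y->S12 S9-x->S12 S9-y->S13 S10-x->S2 S10-y->S14 S11-x->S14 S11-y->S15 S12-x->S15 S12-y->S16 S13-x->S16 S13-y->S17 S14-x->S5 S14-y->S18 S15-x->S18 S15-y->S19 S16-x->S19 S16-y->S17 S17-x->S17 S17-y->S17 S18-x->S9 S18-y->S20 S19-x->S20 S19-y->S17 S20-x->S13 S20-y->S17

Handle the two conditions separately and then intersect. The first has 4 states tracking the input length modulo 4; the second has 6 states tracking the count of `y`s, saturating at 5. A product state is a pair (one from each), accepting exactly when both do. Equivalent product states are then merged.
21 states suffice.
          x    y  
>  S0     S1   S2 
 * S1     S3   S4 
 * S2     S4   S5 
   S3     S6   S7 
   S4     S7   S8 
   S5     S8   S9 
   S6     S0  S10 
   S7    S10  S11 
   S8    S11  S12 
   S9    S12  S13 
   S10    S2  S14 
   S11   S14  S15 
   S12   S15  S16 
   S13   S16  S17 
 * S14    S5  S18 
 * S15   S18  S19 
 * S16   S19  S17 
   S17   S17  S17 
   S18    S9  S20 
   S19   S20  S17 
   S20   S13  S17 
(> = start, * = accepting)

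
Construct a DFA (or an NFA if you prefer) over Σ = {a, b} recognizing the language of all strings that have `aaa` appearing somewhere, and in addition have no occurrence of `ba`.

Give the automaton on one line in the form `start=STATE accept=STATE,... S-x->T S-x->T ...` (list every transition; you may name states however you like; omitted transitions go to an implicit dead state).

Build one automaton per condition and run them in lockstep. One (4 states) tracks whether and how much of `aaa` has been seen; the other (3 states) tracks partial matches of the forbidden pattern `ba`. Each combined state is a pair, one component from each; accept when both components accept.
With 10 states:
        a   b  
>  q0   q1  q2 
   q1   q3  q2 
   q2   q4  q2 
   q3   q5  q2 
   q4   q6  q7 
 * q5   q5  q8 
   q6   q9  q7 
   q7   q4  q7 
 * q8   q9  q8 
   q9   q9  q9 
(> = start, * = accepting)

start=q0 accept=q5,q8 q0-a->q1 q0-b->q2 q1-a->q3 q1-b->q2 q2-a->q4 q2-b->q2 q3-a->q5 q3-b->q2 q4-a->q6 q4-b->q7 q5-a->q5 q5-b->q8 q6-a->q9 q6-b->q7 q7-a->q4 q7-b->q7 q8-a->q9 q8-b->q8 q9-a->q9 q9-b->q9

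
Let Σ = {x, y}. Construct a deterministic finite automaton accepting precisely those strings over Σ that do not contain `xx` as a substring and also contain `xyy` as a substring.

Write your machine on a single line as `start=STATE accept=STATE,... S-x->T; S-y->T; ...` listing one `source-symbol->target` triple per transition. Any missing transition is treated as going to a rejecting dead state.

start=A; accept=F,H; A-x->B; A-y->A; B-x->C; B-y->D; C-x->C; C-y->E; D-x->B; D-y->F; E-x->C; E-y->G; F-x->H; F-y->F; G-x->G; G-y->G; H-x->G; H-y->F

Run two small machines in parallel and take their product. One (3 states) tracks partial matches of the forbidden pattern `xx`; the other (4 states) tracks whether and how much of `xyy` has been seen. Each combined state is a pair, one component from each; accept when both components accept.
       x  y 
>  A   B  A 
   B   C  D 
   C   C  E 
   D   B  F 
   E   C  G 
 * F   H  F 
   G   G  G 
 * H   G  F 
(> = start, * = accepting)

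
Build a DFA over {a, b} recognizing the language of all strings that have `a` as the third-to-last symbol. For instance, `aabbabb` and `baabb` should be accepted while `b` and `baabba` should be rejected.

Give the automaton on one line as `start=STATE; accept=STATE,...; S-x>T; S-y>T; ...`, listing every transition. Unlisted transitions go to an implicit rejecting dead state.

Because acceptance depends on a position counted from the end, the machine has to buffer the most recent 3 symbols. Make each state the string of the last up-to-3 symbols read; on input `x` shift the window left and append `x`. Accept when the buffered window has length 3 and begins with `a`.
With 15 states:
          a    b  
>  s0     s1   s2 
   s1     s3   s4 
   s2     s5   s6 
   s3     s7   s8 
   s4     s9  s10 
   s5    s11  s12 
   s6    s13  s14 
 * s7     s7   s8 
 * s8     s9  s10 
 * s9    s11  s12 
 * s10   s13  s14 
   s11    s7   s8 
   s12    s9  s10 
   s13   s11  s12 
   s14   s13  s14 
(> = start, * = accepting)

start=s0; accept=s7,s8,s9,s10; s0-a>s1; s0-b>s2; s1-a>s3; s1-b>s4; s2-a>s5; s2-b>s6; s3-a>s7; s3-b>s8; s4-a>s9; s4-b>s10; s5-a>s11; s5-b>s12; s6-a>s13; s6-b>s14; s7-a>s7; s7-b>s8; s8-a>s9; s8-b>s10; s9-a>s11; s9-b>s12; s10-a>s13; s10-b>s14; s11-a>s7; s11-b>s8; s12-a>s9; s12-b>s10; s13-a>s11; s13-b>s12; s14-a>s13; s14-b>s14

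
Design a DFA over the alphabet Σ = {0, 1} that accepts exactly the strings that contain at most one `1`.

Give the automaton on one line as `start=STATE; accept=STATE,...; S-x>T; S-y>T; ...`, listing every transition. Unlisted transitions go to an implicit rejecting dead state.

Only the number of `1`s matters, and only up to 2. Make a chain S0 → S1 → S2 advanced by each `1` (with S2 absorbing); every other symbol self-loops. The accepting set is {S0, S1}.
A 3-state machine:
        0   1  
>* S0   S0  S1 
 * S1   S1  S2 
   S2   S2  S2 
(> = start, * = accepting)

start=S0; accept=S0,S1; S0-0>S0; S0-1>S1; S1-0>S1; S1-1>S2; S2-0>S2; S2-1>S2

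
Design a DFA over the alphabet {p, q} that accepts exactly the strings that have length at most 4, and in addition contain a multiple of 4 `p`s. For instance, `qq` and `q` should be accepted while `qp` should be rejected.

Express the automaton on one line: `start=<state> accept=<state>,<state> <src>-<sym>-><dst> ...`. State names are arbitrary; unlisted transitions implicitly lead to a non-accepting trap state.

Handle the two conditions separately and then intersect. The first has 6 states tracking the input length, saturating at 5; the second has 4 states tracking the count of `p`s modulo 4. A product state is a pair (one from each), accepting exactly when both do. Minimizing collapses redundant product states.
        p   q  
>* S0   S1  S2 
   S1   S3  S4 
 * S2   S4  S5 
   S3   S6  S4 
   S4   S4  S4 
 * S5   S4  S7 
   S6   S8  S4 
 * S7   S4  S8 
 * S8   S4  S4 
(> = start, * = accepting)

start=S0 accept=S0,S2,S5,S7,S8 S0-p->S1 S0-q->S2 S1-p->S3 S1-q->S4 S2-p->S4 S2-q->S5 S3-p->S6 S3-q->S4 S4-p->S4 S4-q->S4 S5-p->S4 S5-q->S7 S6-p->S8 S6-q->S4 S7-p->S4 S7-q->S8 S8-p->S4 S8-q->S4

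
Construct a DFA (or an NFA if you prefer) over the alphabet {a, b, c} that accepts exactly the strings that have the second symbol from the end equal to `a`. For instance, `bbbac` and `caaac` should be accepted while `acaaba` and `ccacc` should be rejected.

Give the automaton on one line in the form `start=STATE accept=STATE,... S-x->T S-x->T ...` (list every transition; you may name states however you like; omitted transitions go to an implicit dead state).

start=q0 accept=q4,q5,q6 q0-a->q1 q0-b->q2 q0-c->q3 q1-a->q4 q1-b->q5 q1-c->q6 q2-a->q7 q2-b->q8 q2-c->q9 q3-a->q10 q3-b->q11 q3-c->q12 q4-a->q4 q4-b->q5 q4-c->q6 q5-a->q7 q5-b->q8 q5-c->q9 q6-a->q10 q6-b->q11 q6-c->q12 q7-a->q4 q7-b->q5 q7-c->q6 q8-a->q7 q8-b->q8 q8-c->q9 q9-a->q10 q9-b->q11 q9-c->q12 q10-a->q4 q10-b->q5 q10-c->q6 q11-a->q7 q11-b->q8 q11-c->q9 q12-a->q10 q12-b->q11 q12-c->q12

A DFA must remember the last 2 symbols (since which symbol is second-to-last isn't known until the input ends). Use one state per possible window of the last ≤2 symbols; accept from those whose window starts with `a`.
13 states suffice.
          a    b    c  
>  q0     q1   q2   q3 
   q1     q4   q5   q6 
   q2     q7   q8   q9 
   q3    q10  q11  q12 
 * q4     q4   q5   q6 
 * q5     q7   q8   q9 
 * q6    q10  q11  q12 
   q7     q4   q5   q6 
   q8     q7   q8   q9 
   q9    q10  q11  q12 
   q10    q4   q5   q6 
   q11    q7   q8   q9 
   q12   q10  q11  q12 
(> = start, * = accepting)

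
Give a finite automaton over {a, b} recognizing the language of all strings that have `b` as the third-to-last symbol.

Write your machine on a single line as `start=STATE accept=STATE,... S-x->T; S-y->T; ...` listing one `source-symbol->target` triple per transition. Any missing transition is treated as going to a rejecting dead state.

start=S0; accept=S11,S12,S13,S14; S0-a->S1; S0-b->S2; S1-a->S3; S1-b->S4; S2-a->S5; S2-b->S6; S3-a->S7; S3-b->S8; S4-a->S9; S4-b->S10; S5-a->S11; S5-b->S12; S6-a->S13; S6-b->S14; S7-a->S7; S7-b->S8; S8-a->S9; S8-b->S10; S9-a->S11; S9-b->S12; S10-a->S13; S10-b->S14; S11-a->S7; S11-b->S8; S12-a->S9; S12-b->S10; S13-a->S11; S13-b->S12; S14-a->S13; S14-b->S14

Because acceptance depends on a position counted from the end, the machine has to buffer the most recent 3 symbols. Make each state the string of the last up-to-3 symbols read; on input `x` shift the window left and append `x`. Accept when the buffered window has length 3 and begins with `b`.
With 15 states:
          a    b  
>  S0     S1   S2 
   S1     S3   S4 
   S2     S5   S6 
   S3     S7   S8 
   S4     S9  S10 
   S5    S11  S12 
   S6    S13  S14 
   S7     S7   S8 
   S8     S9  S10 
   S9    S11  S12 
   S10   S13  S14 
 * S11    S7   S8 
 * S12    S9  S10 
 * S13   S11  S12 
 * S14   S13  S14 
(> = start, * = accepting)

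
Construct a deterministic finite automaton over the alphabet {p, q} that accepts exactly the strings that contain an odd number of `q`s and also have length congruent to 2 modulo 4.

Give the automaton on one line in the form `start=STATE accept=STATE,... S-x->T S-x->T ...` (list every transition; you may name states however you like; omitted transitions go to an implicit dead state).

Run two small machines in parallel and take their product. The first has 2 states tracking the count of `q`s modulo 2; the second has 4 states tracking the input length modulo 4. A product state is a pair (one from each), accepting exactly when both do.
An 8-state machine:
        p   q  
>  S0   S1  S2 
   S1   S3  S4 
   S2   S4  S3 
   S3   S5  S6 
 * S4   S6  S5 
   S5   S0  S7 
   S6   S7  S0 
   S7   S2  S1 
(> = start, * = accepting)

start=S0 accept=S4 S0-p->S1 S0-q->S2 S1-p->S3 S1-q->S4 S2-p->S4 S2-q->S3 S3-p->S5 S3-q->S6 S4-p->S6 S4-q->S5 S5-p->S0 S5-q->S7 S6-p->S7 S6-q->S0 S7-p->S2 S7-q->S1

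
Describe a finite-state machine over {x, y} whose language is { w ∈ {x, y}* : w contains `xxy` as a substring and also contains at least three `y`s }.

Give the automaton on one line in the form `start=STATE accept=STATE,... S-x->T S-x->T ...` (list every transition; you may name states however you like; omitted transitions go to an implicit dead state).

start=A accept=J A-x->B A-y->C B-x->D B-y->C C-x->E C-y->F D-x->D D-y->G E-x->G E-y->F F-x->H F-y->F G-x->G G-y->I H-x->I H-y->F I-x->I I-y->J J-x->J J-y->J

Handle the two conditions separately and then intersect. One (4 states) tracks whether and how much of `xxy` has been seen; the other (5 states) tracks the count of `y`s, saturating at 4. Each combined state is a pair, one component from each; accept when both components accept. Minimizing collapses redundant product states.
With 10 states:
       x  y 
>  A   B  C 
   B   D  C 
   C   E  F 
   D   D  G 
   E   G  F 
   F   H  F 
   G   G  I 
   H   I  F 
   I   I  J 
 * J   J  J 
(> = start, * = accepting)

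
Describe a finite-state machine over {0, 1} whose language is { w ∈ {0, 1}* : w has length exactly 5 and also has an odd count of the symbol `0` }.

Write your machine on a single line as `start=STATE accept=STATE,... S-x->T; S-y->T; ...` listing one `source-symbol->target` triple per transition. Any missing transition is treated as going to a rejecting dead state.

start=A; accept=J; A-0->B; A-1->C; B-0->D; B-1->E; C-0->E; C-1->D; D-0->F; D-1->G; E-0->G; E-1->F; F-0->H; F-1->I; G-0->I; G-1->H; H-0->J; H-1->K; I-0->K; I-1->J; J-0->L; J-1->M; K-0->M; K-1->L; L-0->M; L-1->L; M-0->L; M-1->M

Build one automaton per condition and run them in lockstep. The first has 7 states tracking the input length, saturating at 6; the second has 2 states tracking the count of `0`s modulo 2. A product state is a pair (one from each), accepting exactly when both do.
With 13 states:
       0  1 
>  A   B  C 
   B   D  E 
   C   E  D 
   D   F  G 
   E   G  F 
   F   H  I 
   G   I  H 
   H   J  K 
   I   K  J 
 * J   L  M 
   K   M  L 
   L   M  L 
   M   L  M 
(> = start, * = accepting)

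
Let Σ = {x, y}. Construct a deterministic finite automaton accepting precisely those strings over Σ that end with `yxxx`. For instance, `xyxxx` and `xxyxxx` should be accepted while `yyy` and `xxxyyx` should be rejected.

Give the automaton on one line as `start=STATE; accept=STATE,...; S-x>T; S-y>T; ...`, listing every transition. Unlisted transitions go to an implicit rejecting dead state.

Let each state record the length of the longest suffix of the input read so far that is also a prefix of `yxxx`. q1 means the last symbol is `y`; q2 means the last 2 symbols are `yx`; q3 means the last 3 symbols are `yxx`; q4 means the last 4 symbols are `yxxx`. Accept only at q4, where the string currently ends in `yxxx`.
        x   y  
>  q0   q0  q1 
   q1   q2  q1 
   q2   q3  q1 
   q3   q4  q1 
 * q4   q0  q1 
(> = start, * = accepting)

start=q0; accept=q4; q0-x>q0; q0-y>q1; q1-x>q2; q1-y>q1; q2-x>q3; q2-y>q1; q3-x>q4; q3-y>q1; q4-x>q0; q4-y>q1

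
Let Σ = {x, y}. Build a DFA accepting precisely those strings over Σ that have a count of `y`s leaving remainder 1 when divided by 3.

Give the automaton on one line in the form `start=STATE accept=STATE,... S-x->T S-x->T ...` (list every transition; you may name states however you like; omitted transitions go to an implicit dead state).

start=s0 accept=s1 s0-x->s0 s0-y->s1 s1-x->s1 s1-y->s2 s2-x->s2 s2-y->s0

The only thing that matters is how many `y`s have appeared, reduced mod 3. Use one state per residue: s0 for 0, …, s2 for 2. Reading `y` moves to the next residue; anything else stays put. s1 is accepting.
A 3-state machine:
        x   y  
>  s0   s0  s1 
 * s1   s1  s2 
   s2   s2  s0 
(> = start, * = accepting)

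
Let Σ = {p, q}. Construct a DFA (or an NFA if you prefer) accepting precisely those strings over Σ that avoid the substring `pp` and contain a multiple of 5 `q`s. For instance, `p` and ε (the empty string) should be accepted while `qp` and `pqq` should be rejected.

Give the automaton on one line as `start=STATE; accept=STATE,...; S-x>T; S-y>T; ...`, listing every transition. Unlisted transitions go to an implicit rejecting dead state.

start=s0; accept=s0,s1; s0-p>s1; s0-q>s2; s1-p>s3; s1-q>s2; s2-p>s4; s2-q>s5; s3-p>s3; s3-q>s3; s4-p>s3; s4-q>s5; s5-p>s6; s5-q>s7; s6-p>s3; s6-q>s7; s7-p>s8; s7-q>s9; s8-p>s3; s8-q>s9; s9-p>s10; s9-q>s0; s10-p>s3; s10-q>s0

Handle the two conditions separately and then intersect. The first has 3 states tracking partial matches of the forbidden pattern `pp`; the second has 5 states tracking the count of `q`s modulo 5. A product state is a pair (one from each), accepting exactly when both do. After merging equivalent states the machine shrinks.
          p    q  
>* s0     s1   s2 
 * s1     s3   s2 
   s2     s4   s5 
   s3     s3   s3 
   s4     s3   s5 
   s5     s6   s7 
   s6     s3   s7 
   s7     s8   s9 
   s8     s3   s9 
   s9    s10   s0 
   s10    s3   s0 
(> = start, * = accepting)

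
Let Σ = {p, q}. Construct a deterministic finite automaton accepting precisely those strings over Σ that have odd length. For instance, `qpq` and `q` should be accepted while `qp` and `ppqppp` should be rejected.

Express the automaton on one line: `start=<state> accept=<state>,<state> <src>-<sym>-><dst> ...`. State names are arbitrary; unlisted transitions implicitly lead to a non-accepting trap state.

start=A accept=B A-p->B A-q->B B-p->A B-q->A

Only the length mod 2 matters, so use a 2-cycle: from any state, every input symbol moves to the next state, wrapping B back to A. Mark B accepting.
       p  q 
>  A   B  B 
 * B   A  A 
(> = start, * = accepting)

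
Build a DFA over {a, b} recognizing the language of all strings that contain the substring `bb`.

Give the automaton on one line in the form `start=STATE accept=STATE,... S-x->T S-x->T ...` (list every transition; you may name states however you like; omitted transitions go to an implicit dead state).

Track how much of `bb` has been matched so far: state S0 is no progress, S2 is the absorbing accept state reached once `bb` has occurred. Intermediate states record partial matches; on a mismatch, fall back to the longest reusable overlap.
3 states suffice.
        a   b  
>  S0   S0  S1 
   S1   S0  S2 
 * S2   S2  S2 
(> = start, * = accepting)

start=S0 accept=S2 S0-a->S0 S0-b->S1 S1-a->S0 S1-b->S2 S2-a->S2 S2-b->S2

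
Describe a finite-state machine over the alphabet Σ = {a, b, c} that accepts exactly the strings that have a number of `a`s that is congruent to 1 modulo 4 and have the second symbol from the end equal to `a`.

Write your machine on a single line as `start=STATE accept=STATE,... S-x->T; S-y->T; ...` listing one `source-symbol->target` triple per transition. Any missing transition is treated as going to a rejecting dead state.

Run two small machines in parallel and take their product. The first has 4 states tracking the count of `a`s modulo 4; the second has 13 states tracking the last 2 symbols read. A product state is a pair (one from each), accepting exactly when both do. Equivalent product states are then merged.
With 8 states:
        a   b   c  
>  S0   S1  S0  S0 
   S1   S2  S3  S3 
   S2   S4  S2  S2 
 * S3   S2  S5  S5 
   S4   S6  S4  S4 
   S5   S2  S5  S5 
   S6   S7  S0  S0 
 * S7   S2  S3  S3 
(> = start, * = accepting)

start=S0; accept=S3,S7; S0-a->S1; S0-b->S0; S0-c->S0; S1-a->S2; S1-b->S3; S1-c->S3; S2-a->S4; S2-b->S2; S2-c->S2; S3-a->S2; S3-b->S5; S3-c->S5; S4-a->S6; S4-b->S4; S4-c->S4; S5-a->S2; S5-b->S5; S5-c->S5; S6-a->S7; S6-b->S0; S6-c->S0; S7-a->S2; S7-b->S3; S7-c->S3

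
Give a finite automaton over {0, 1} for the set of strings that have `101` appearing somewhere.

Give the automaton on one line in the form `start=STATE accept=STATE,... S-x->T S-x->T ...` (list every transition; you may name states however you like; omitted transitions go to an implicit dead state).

Track how much of `101` has been matched so far: state s0 is no progress, s3 is the absorbing accept state reached once `101` has occurred. Intermediate states record partial matches; on a mismatch, fall back to the longest reusable overlap.
A 4-state machine:
        0   1  
>  s0   s0  s1 
   s1   s2  s1 
   s2   s0  s3 
 * s3   s3  s3 
(> = start, * = accepting)

start=s0 accept=s3 s0-0->s0 s0-1->s1 s1-0->s2 s1-1->s1 s2-0->s0 s2-1->s3 s3-0->s3 s3-1->s3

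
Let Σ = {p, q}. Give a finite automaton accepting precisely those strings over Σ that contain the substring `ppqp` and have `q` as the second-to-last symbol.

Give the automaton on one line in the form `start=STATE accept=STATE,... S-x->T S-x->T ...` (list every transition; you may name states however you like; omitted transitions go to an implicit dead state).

Run two small machines in parallel and take their product. The first has 5 states tracking whether and how much of `ppqp` has been seen; the second has 7 states tracking the last 2 symbols read. A product state is a pair (one from each), accepting exactly when both do. Minimizing collapses redundant product states.
An 8-state machine:
        p   q  
>  s0   s1  s0 
   s1   s2  s0 
   s2   s2  s3 
   s3   s4  s0 
 * s4   s5  s6 
   s5   s5  s6 
   s6   s4  s7 
 * s7   s4  s7 
(> = start, * = accepting)

start=s0 accept=s4,s7 s0-p->s1 s0-q->s0 s1-p->s2 s1-q->s0 s2-p->s2 s2-q->s3 s3-p->s4 s3-q->s0 s4-p->s5 s4-q->s6 s5-p->s5 s5-q->s6 s6-p->s4 s6-q->s7 s7-p->s4 s7-q->s7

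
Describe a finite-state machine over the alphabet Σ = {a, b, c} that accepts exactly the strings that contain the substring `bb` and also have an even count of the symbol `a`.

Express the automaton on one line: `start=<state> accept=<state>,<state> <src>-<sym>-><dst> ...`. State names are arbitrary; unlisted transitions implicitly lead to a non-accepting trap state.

Build one automaton per condition and run them in lockstep. The first has 3 states tracking whether and how much of `bb` has been seen; the second has 2 states tracking the count of `a`s modulo 2. A product state is a pair (one from each), accepting exactly when both do.
6 states suffice.
        a   b   c  
>  s0   s1  s2  s0 
   s1   s0  s3  s1 
   s2   s1  s4  s0 
   s3   s0  s5  s1 
 * s4   s5  s4  s4 
   s5   s4  s5  s5 
(> = start, * = accepting)

start=s0 accept=s4 s0-a->s1 s0-b->s2 s0-c->s0 s1-a->s0 s1-b->s3 s1-c->s1 s2-a->s1 s2-b->s4 s2-c->s0 s3-a->s0 s3-b->s5 s3-c->s1 s4-a->s5 s4-b->s4 s4-c->s4 s5-a->s4 s5-b->s5 s5-c->s5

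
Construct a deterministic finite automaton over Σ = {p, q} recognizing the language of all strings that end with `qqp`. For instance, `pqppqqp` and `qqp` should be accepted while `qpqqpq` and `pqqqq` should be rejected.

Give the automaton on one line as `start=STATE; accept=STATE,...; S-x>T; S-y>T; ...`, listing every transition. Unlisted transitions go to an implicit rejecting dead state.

Remember how much of `qqp` the current input suffix matches. State S0 means no match yet; S1 means the last symbol is `q`; S2 means the last 2 symbols are `qq`; S3 means the last 3 symbols are `qqp`. Only S3 accepts. On a mismatch, fall back to the longest proper suffix that is still a prefix of `qqp`.
        p   q  
>  S0   S0  S1 
   S1   S0  S2 
   S2   S3  S2 
 * S3   S0  S1 
(> = start, * = accepting)

start=S0; accept=S3; S0-p>S0; S0-q>S1; S1-p>S0; S1-q>S2; S2-p>S3; S2-q>S2; S3-p>S0; S3-q>S1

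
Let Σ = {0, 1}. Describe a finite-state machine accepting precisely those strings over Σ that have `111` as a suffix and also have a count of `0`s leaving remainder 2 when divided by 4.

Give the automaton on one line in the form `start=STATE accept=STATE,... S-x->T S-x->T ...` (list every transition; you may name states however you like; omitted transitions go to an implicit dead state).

Build one automaton per condition and run them in lockstep. One (4 states) tracks how much of the suffix `111` has currently been matched; the other (4 states) tracks the count of `0`s modulo 4. Each combined state is a pair, one component from each; accept when both components accept.
          0    1  
>  q0     q1   q2 
   q1     q3   q4 
   q2     q1   q5 
   q3     q6   q7 
   q4     q3   q8 
   q5     q1   q9 
   q6     q0  q10 
   q7     q6  q11 
   q8     q3  q12 
   q9     q1   q9 
   q10    q0  q13 
   q11    q6  q14 
   q12    q3  q12 
   q13    q0  q15 
 * q14    q6  q14 
   q15    q0  q15 
(> = start, * = accepting)

start=q0 accept=q14 q0-0->q1 q0-1->q2 q1-0->q3 q1-1->q4 q2-0->q1 q2-1->q5 q3-0->q6 q3-1->q7 q4-0->q3 q4-1->q8 q5-0->q1 q5-1->q9 q6-0->q0 q6-1->q10 q7-0->q6 q7-1->q11 q8-0->q3 q8-1->q12 q9-0->q1 q9-1->q9 q10-0->q0 q10-1->q13 q11-0->q6 q11-1->q14 q12-0->q3 q12-1->q12 q13-0->q0 q13-1->q15 q14-0->q6 q14-1->q14 q15-0->q0 q15-1->q15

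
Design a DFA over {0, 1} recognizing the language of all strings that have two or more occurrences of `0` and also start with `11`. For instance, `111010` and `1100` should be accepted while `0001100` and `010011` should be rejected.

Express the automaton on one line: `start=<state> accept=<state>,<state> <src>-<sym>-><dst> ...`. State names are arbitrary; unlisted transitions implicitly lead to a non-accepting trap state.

Build one automaton per condition and run them in lockstep. The first has 4 states tracking the count of `0`s, saturating at 3; the second has 4 states tracking whether the input so far still matches the prefix `11`. A product state is a pair (one from each), accepting exactly when both do. Minimizing collapses redundant product states.
        0   1  
>  s0   s1  s2 
   s1   s1  s1 
   s2   s1  s3 
   s3   s4  s3 
   s4   s5  s4 
 * s5   s5  s5 
(> = start, * = accepting)

start=s0 accept=s5 s0-0->s1 s0-1->s2 s1-0->s1 s1-1->s1 s2-0->s1 s2-1->s3 s3-0->s4 s3-1->s3 s4-0->s5 s4-1->s4 s5-0->s5 s5-1->s5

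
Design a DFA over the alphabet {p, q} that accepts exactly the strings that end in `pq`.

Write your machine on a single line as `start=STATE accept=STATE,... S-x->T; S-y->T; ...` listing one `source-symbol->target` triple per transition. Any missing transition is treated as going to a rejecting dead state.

start=S0; accept=S2; S0-p->S1; S0-q->S0; S1-p->S1; S1-q->S2; S2-p->S1; S2-q->S0

Let each state record the length of the longest suffix of the input read so far that is also a prefix of `pq`. S1 means the last symbol is `p`; S2 means the last 2 symbols are `pq`. Accept only at S2, where the string currently ends in `pq`.
3 states suffice.
        p   q  
>  S0   S1  S0 
   S1   S1  S2 
 * S2   S1  S0 
(> = start, * = accepting)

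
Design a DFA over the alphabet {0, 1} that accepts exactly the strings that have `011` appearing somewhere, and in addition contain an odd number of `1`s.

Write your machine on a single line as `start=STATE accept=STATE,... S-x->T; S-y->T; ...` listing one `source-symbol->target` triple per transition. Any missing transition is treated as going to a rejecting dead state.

start=s0; accept=s7; s0-0->s1; s0-1->s2; s1-0->s1; s1-1->s3; s2-0->s4; s2-1->s0; s3-0->s4; s3-1->s5; s4-0->s4; s4-1->s6; s5-0->s5; s5-1->s7; s6-0->s1; s6-1->s7; s7-0->s7; s7-1->s5

Handle the two conditions separately and then intersect. The first has 4 states tracking whether and how much of `011` has been seen; the second has 2 states tracking the count of `1`s modulo 2. A product state is a pair (one from each), accepting exactly when both do.
        0   1  
>  s0   s1  s2 
   s1   s1  s3 
   s2   s4  s0 
   s3   s4  s5 
   s4   s4  s6 
   s5   s5  s7 
   s6   s1  s7 
 * s7   s7  s5 
(> = start, * = accepting)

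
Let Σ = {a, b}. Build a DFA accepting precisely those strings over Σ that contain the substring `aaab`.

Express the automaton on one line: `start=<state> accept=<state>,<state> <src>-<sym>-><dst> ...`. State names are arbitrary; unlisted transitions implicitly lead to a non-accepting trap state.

start=S0 accept=S4 S0-a->S1 S0-b->S0 S1-a->S2 S1-b->S0 S2-a->S3 S2-b->S0 S3-a->S3 S3-b->S4 S4-a->S4 S4-b->S4

Track how much of `aaab` has been matched so far: state S0 is no progress, S4 is the absorbing accept state reached once `aaab` has occurred. Intermediate states record partial matches; on a mismatch, fall back to the longest reusable overlap.
With 5 states:
        a   b  
>  S0   S1  S0 
   S1   S2  S0 
   S2   S3  S0 
   S3   S3  S4 
 * S4   S4  S4 
(> = start, * = accepting)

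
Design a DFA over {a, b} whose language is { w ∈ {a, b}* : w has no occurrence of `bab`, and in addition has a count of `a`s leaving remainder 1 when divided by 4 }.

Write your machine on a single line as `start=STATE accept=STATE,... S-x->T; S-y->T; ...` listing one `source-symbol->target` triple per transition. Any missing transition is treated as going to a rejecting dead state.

start=q0; accept=q1,q4,q5; q0-a->q1; q0-b->q2; q1-a->q3; q1-b->q4; q2-a->q5; q2-b->q2; q3-a->q6; q3-b->q7; q4-a->q8; q4-b->q4; q5-a->q3; q5-b->q9; q6-a->q0; q6-b->q10; q7-a->q11; q7-b->q7; q8-a->q6; q8-b->q9; q9-a->q9; q9-b->q9; q10-a->q12; q10-b->q10; q11-a->q0; q11-b->q9; q12-a->q1; q12-b->q9

Build one automaton per condition and run them in lockstep. One (4 states) tracks partial matches of the forbidden pattern `bab`; the other (4 states) tracks the count of `a`s modulo 4. Each combined state is a pair, one component from each; accept when both components accept. Equivalent product states are then merged.
A 13-state machine:
          a    b  
>  q0     q1   q2 
 * q1     q3   q4 
   q2     q5   q2 
   q3     q6   q7 
 * q4     q8   q4 
 * q5     q3   q9 
   q6     q0  q10 
   q7    q11   q7 
   q8     q6   q9 
   q9     q9   q9 
   q10   q12  q10 
   q11    q0   q9 
   q12    q1   q9 
(> = start, * = accepting)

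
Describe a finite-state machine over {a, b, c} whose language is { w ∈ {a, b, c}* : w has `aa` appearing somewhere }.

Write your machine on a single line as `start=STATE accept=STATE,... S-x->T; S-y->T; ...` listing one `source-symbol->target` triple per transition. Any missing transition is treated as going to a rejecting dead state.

Track how much of `aa` has been matched so far: state q0 is no progress, q2 is the absorbing accept state reached once `aa` has occurred. Intermediate states record partial matches; on a mismatch, fall back to the longest reusable overlap.
A 3-state machine:
        a   b   c  
>  q0   q1  q0  q0 
   q1   q2  q0  q0 
 * q2   q2  q2  q2 
(> = start, * = accepting)

start=q0; accept=q2; q0-a->q1; q0-b->q0; q0-c->q0; q1-a->q2; q1-b->q0; q1-c->q0; q2-a->q2; q2-b->q2; q2-c->q2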